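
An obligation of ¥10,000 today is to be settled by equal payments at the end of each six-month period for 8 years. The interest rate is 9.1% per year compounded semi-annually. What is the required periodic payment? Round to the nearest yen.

¥893

Level ordinary annuity; solve PV = PMT × [(1 − (1+r)^−n)/r] for PMT.
Periodic rate r = 0.091/2 per half-year; n is counted in half-years.
With n = 16: PMT = 10,000 / ([(1 − (1+r)^−n)/r]) = ¥893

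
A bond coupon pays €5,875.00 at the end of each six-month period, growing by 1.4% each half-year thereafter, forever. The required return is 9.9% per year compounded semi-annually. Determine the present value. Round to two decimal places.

Periodic rate r = 0.099/2 per half-year.
Growing perpetuity (Gordon): PV = PMT₁ / (r − g) = 5,875 / (r − 0.014) = €165,492.96.

€165,492.96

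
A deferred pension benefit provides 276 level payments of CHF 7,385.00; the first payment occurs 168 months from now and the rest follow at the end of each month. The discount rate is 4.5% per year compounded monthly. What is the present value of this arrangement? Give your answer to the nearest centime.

CHF 678,882.15

Ordinary annuity of 276 payments, first payment at period 168.
Periodic rate r = 0.045/12 per month; n is counted in months.
The ordinary-annuity PV formula values the stream one period before the first payment (period 167); discount that back 167 periods:
PV₀ = 7,385 × [1 − (1+r)^−276] / r × (1+r)^−167 = CHF 678,882.15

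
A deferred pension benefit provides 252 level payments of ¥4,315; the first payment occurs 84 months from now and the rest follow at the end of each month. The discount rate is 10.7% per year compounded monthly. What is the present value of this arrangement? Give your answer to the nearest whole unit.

Ordinary annuity of 252 payments, first payment at period 84.
Periodic rate r = 0.107/12 per month; n is counted in months.
The ordinary-annuity PV formula values the stream one period before the first payment (period 83); discount that back 83 periods:
PV₀ = 4,315 × [1 − (1+r)^−252] / r × (1+r)^−83 = ¥206,895

¥206,895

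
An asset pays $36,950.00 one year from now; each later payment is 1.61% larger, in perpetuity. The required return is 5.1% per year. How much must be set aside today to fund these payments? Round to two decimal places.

$1,058,739.26

Periodic rate r = 0.051 per year.
Growing perpetuity (Gordon): PV = PMT₁ / (r − g) = 36,950 / (r − 0.0161) = $1,058,739.26.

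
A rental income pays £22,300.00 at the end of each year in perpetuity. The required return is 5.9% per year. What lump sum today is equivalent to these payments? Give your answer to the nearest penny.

£377,966.10

Periodic rate r = 0.059 per year.
Level perpetuity: PV = PMT / r = 22,300 / (0.059) = £377,966.10.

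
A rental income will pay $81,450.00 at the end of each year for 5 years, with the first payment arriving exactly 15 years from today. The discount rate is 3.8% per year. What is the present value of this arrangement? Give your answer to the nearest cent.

Ordinary annuity of 5 payments, first payment at period 15.
Periodic rate r = 0.038 per year.
The ordinary-annuity PV formula values the stream one period before the first payment (period 14); discount that back 14 periods:
PV₀ = 81,450 × [1 − (1+r)^−5] / r × (1+r)^−14 = $216,326.63

$216,326.63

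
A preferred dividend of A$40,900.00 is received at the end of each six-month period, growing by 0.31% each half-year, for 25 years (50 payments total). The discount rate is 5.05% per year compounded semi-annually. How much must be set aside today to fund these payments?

A$1,226,957.06

Periodic rate r = 0.0505/2 per half-year; n is counted in half-years.
Growing ordinary annuity: PV = PMT₁ × [1 − ((1+g)/(1+r))^n] / (r − g) = 40,900 × [1 − ((1+0.0031)/(1+r))^50] / (r − 0.0031) = A$1,226,957.06.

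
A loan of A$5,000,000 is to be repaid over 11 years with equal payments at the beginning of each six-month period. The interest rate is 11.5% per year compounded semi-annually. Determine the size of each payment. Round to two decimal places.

A$384,157.64

Level annuity due; solve PV = PMT × [(1 − (1+r)^−n)/r] × (1+r) for PMT.
Periodic rate r = 0.115/2 per half-year; n is counted in half-years.
With n = 22: PMT = 5,000,000 / ([(1 − (1+r)^−n)/r] × (1+r)) = A$384,157.64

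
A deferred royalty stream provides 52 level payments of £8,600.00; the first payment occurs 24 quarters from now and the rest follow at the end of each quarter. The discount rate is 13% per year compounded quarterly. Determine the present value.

£102,771.23

Ordinary annuity of 52 payments, first payment at period 24.
Periodic rate r = 0.13/4 per quarter; n is counted in quarters.
The ordinary-annuity PV formula values the stream one period before the first payment (period 23); discount that back 23 periods:
PV₀ = 8,600 × [1 − (1+r)^−52] / r × (1+r)^−23 = £102,771.23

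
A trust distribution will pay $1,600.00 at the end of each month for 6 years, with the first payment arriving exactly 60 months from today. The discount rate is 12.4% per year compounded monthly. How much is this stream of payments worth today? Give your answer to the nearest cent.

Ordinary annuity of 72 payments, first payment at period 60.
Periodic rate r = 0.124/12 per month; n is counted in months.
The ordinary-annuity PV formula values the stream one period before the first payment (period 59); discount that back 59 periods:
PV₀ = 1,600 × [1 − (1+r)^−72] / r × (1+r)^−59 = $44,151.21

$44,151.21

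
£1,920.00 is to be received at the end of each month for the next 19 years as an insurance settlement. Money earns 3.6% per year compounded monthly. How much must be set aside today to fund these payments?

£316,728.63

This is an ordinary annuity: 228 payments of £1,920.00 at the end of each month.
Periodic rate r = 0.036/12 per month; n is counted in months.
PV = PMT × [(1 − (1+r)^−n)/r] = 1,920 × [1 − (1+r)^−228] / r = £316,728.63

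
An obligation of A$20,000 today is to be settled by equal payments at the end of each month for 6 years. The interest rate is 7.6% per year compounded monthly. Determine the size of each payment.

Level ordinary annuity; solve PV = PMT × [(1 − (1+r)^−n)/r] for PMT.
Periodic rate r = 0.076/12 per month; n is counted in months.
With n = 72: PMT = 20,000 / ([(1 − (1+r)^−n)/r]) = A$346.77

A$346.77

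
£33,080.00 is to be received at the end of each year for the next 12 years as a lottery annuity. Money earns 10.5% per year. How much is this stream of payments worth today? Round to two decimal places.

This is an ordinary annuity: 12 payments of £33,080.00 at the end of each year.
Periodic rate r = 0.105 per year.
PV = PMT × [(1 − (1+r)^−n)/r] = 33,080 × [1 − (1+r)^−12] / r = £219,980.82

£219,980.82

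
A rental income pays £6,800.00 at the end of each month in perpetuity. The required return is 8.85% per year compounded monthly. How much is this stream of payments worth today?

Periodic rate r = 0.0885/12 per month.
Level perpetuity: PV = PMT / r = 6,800 / (0.0885/12) = £922,033.90.

£922,033.90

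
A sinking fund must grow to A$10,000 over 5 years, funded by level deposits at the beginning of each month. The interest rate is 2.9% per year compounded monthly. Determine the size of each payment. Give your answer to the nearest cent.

A$154.70

Level annuity due; solve FV = PMT × [((1+r)^n − 1)/r] × (1+r) for PMT.
Periodic rate r = 0.029/12 per month; n is counted in months.
With n = 60: PMT = 10,000 / ([((1+r)^n − 1)/r] × (1+r)) = A$154.70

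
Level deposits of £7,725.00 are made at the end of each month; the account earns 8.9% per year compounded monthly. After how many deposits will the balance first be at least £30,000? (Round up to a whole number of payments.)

Periodic rate r = 0.089/12 per month; n is counted in months.
Ordinary annuity FV: 30,000 = 7,725 × [((1+r)^n − 1)/r].
(1+r)^n = 1 + 30,000 × r / 7,725, so n = ln(1 + 30,000·r/7,725) / ln(1+r) = 3.84.
Round up to a whole number of payments: n = 4.

4 payments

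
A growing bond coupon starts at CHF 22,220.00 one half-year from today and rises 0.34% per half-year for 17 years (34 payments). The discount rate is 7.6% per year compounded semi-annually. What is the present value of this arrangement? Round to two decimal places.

Periodic rate r = 0.076/2 per half-year; n is counted in half-years.
Growing ordinary annuity: PV = PMT₁ × [1 − ((1+g)/(1+r))^n] / (r − g) = 22,220 × [1 − ((1+0.0034)/(1+r))^34] / (r − 0.0034) = CHF 439,392.20.

CHF 439,392.20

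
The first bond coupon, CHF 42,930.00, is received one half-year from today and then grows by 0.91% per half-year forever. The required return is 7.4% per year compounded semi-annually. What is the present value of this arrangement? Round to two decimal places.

CHF 1,538,709.68

Periodic rate r = 0.074/2 per half-year.
Growing perpetuity (Gordon): PV = PMT₁ / (r − g) = 42,930 / (r − 0.0091) = CHF 1,538,709.68.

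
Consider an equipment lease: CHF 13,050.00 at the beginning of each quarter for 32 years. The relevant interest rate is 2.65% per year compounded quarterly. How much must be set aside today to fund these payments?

CHF 1,131,281.83

This is an annuity due: 128 payments of CHF 13,050.00 at the beginning of each quarter.
Periodic rate r = 0.0265/4 per quarter; n is counted in quarters.
PV = PMT × [(1 − (1+r)^−n)/r] × (1+r) = 13,050 × [1 − (1+r)^−128] / r × (1+r) = CHF 1,131,281.83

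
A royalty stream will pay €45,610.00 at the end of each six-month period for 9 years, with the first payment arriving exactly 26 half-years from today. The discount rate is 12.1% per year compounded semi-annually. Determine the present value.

Ordinary annuity of 18 payments, first payment at period 26.
Periodic rate r = 0.121/2 per half-year; n is counted in half-years.
The ordinary-annuity PV formula values the stream one period before the first payment (period 25); discount that back 25 periods:
PV₀ = 45,610 × [1 − (1+r)^−18] / r × (1+r)^−25 = €113,291.31

€113,291.31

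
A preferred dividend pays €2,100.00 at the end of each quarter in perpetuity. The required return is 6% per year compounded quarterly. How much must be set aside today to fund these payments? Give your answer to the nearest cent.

€140,000.00

Periodic rate r = 0.06/4 per quarter.
Level perpetuity: PV = PMT / r = 2,100 / (0.06/4) = €140,000.00.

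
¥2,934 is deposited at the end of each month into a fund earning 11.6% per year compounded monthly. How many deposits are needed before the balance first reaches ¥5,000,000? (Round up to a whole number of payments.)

Periodic rate r = 0.116/12 per month; n is counted in months.
Ordinary annuity FV: 5,000,000 = 2,934 × [((1+r)^n − 1)/r].
(1+r)^n = 1 + 5,000,000 × r / 2,934, so n = ln(1 + 5,000,000·r/2,934) / ln(1+r) = 297.36.
Round up to a whole number of payments: n = 298.

298 payments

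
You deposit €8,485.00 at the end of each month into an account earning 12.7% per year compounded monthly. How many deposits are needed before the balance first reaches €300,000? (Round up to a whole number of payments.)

31 payments

Periodic rate r = 0.127/12 per month; n is counted in months.
Ordinary annuity FV: 300,000 = 8,485 × [((1+r)^n − 1)/r].
(1+r)^n = 1 + 300,000 × r / 8,485, so n = ln(1 + 300,000·r/8,485) / ln(1+r) = 30.19.
Round up to a whole number of payments: n = 31.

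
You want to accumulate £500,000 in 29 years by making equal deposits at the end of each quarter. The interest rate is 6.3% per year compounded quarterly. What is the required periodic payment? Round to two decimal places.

£1,535.88

Level ordinary annuity; solve FV = PMT × [((1+r)^n − 1)/r] for PMT.
Periodic rate r = 0.063/4 per quarter; n is counted in quarters.
With n = 116: PMT = 500,000 / ([((1+r)^n − 1)/r]) = £1,535.88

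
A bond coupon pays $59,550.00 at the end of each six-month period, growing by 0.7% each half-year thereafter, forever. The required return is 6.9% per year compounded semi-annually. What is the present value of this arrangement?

Periodic rate r = 0.069/2 per half-year.
Growing perpetuity (Gordon): PV = PMT₁ / (r − g) = 59,550 / (r − 0.007) = $2,165,454.55.

$2,165,454.55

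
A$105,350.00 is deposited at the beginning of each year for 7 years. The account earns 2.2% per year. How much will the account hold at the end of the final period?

A$805,280.93

This is an annuity due: 7 deposits of A$105,350.00 at the beginning of each year.
Periodic rate r = 0.022 per year.
FV = PMT × [((1+r)^n − 1)/r] × (1+r) = 105,350 × [(1+r)^7 − 1] / r × (1+r) = A$805,280.93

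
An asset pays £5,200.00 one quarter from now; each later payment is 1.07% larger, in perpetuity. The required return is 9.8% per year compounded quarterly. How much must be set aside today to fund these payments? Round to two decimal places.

Periodic rate r = 0.098/4 per quarter.
Growing perpetuity (Gordon): PV = PMT₁ / (r − g) = 5,200 / (r − 0.0107) = £376,811.59.

£376,811.59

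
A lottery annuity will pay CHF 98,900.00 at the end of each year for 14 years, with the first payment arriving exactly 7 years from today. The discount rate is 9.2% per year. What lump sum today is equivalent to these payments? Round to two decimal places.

CHF 449,067.73

Ordinary annuity of 14 payments, first payment at period 7.
Periodic rate r = 0.092 per year.
The ordinary-annuity PV formula values the stream one period before the first payment (period 6); discount that back 6 periods:
PV₀ = 98,900 × [1 − (1+r)^−14] / r × (1+r)^−6 = CHF 449,067.73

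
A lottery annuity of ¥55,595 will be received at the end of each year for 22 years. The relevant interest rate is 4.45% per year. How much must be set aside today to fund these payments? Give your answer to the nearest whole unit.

¥769,935

This is an ordinary annuity: 22 payments of ¥55,595 at the end of each year.
Periodic rate r = 0.0445 per year.
PV = PMT × [(1 − (1+r)^−n)/r] = 55,595 × [1 − (1+r)^−22] / r = ¥769,935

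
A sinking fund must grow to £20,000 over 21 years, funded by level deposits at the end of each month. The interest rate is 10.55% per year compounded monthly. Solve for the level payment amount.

Level ordinary annuity; solve FV = PMT × [((1+r)^n − 1)/r] for PMT.
Periodic rate r = 0.1055/12 per month; n is counted in months.
With n = 252: PMT = 20,000 / ([((1+r)^n − 1)/r]) = £21.77

£21.77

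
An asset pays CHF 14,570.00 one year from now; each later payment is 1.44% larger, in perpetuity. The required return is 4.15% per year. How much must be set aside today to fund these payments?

Periodic rate r = 0.0415 per year.
Growing perpetuity (Gordon): PV = PMT₁ / (r − g) = 14,570 / (r − 0.0144) = CHF 537,638.38.

CHF 537,638.38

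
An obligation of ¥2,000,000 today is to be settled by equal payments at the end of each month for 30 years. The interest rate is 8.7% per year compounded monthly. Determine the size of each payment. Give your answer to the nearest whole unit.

¥15,663

Level ordinary annuity; solve PV = PMT × [(1 − (1+r)^−n)/r] for PMT.
Periodic rate r = 0.087/12 per month; n is counted in months.
With n = 360: PMT = 2,000,000 / ([(1 − (1+r)^−n)/r]) = ¥15,663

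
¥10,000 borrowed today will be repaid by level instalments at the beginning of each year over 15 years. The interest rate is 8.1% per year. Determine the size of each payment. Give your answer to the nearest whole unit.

¥1,087

Level annuity due; solve PV = PMT × [(1 − (1+r)^−n)/r] × (1+r) for PMT.
Periodic rate r = 0.081 per year.
With n = 15: PMT = 10,000 / ([(1 − (1+r)^−n)/r] × (1+r)) = ¥1,087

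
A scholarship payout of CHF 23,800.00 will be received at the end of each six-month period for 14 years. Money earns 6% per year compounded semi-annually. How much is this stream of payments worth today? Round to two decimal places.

This is an ordinary annuity: 28 payments of CHF 23,800.00 at the end of each six-month period.
Periodic rate r = 0.06/2 per half-year; n is counted in half-years.
PV = PMT × [(1 − (1+r)^−n)/r] = 23,800 × [1 − (1+r)^−28] / r = CHF 446,585.78

CHF 446,585.78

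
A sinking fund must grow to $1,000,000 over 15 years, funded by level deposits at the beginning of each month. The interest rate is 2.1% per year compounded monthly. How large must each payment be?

$4,722.97

Level annuity due; solve FV = PMT × [((1+r)^n − 1)/r] × (1+r) for PMT.
Periodic rate r = 0.021/12 per month; n is counted in months.
With n = 180: PMT = 1,000,000 / ([((1+r)^n − 1)/r] × (1+r)) = $4,722.97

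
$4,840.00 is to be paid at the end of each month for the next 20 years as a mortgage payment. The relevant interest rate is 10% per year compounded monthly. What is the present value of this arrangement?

This is an ordinary annuity: 240 payments of $4,840.00 at the end of each month.
Periodic rate r = 0.1/12 per month; n is counted in months.
PV = PMT × [(1 − (1+r)^−n)/r] = 4,840 × [1 − (1+r)^−240] / r = $501,543.15

$501,543.15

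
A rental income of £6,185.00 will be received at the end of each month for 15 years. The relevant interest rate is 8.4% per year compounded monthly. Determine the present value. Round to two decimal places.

£631,840.28

This is an ordinary annuity: 180 payments of £6,185.00 at the end of each month.
Periodic rate r = 0.084/12 per month; n is counted in months.
PV = PMT × [(1 − (1+r)^−n)/r] = 6,185 × [1 − (1+r)^−180] / r = £631,840.28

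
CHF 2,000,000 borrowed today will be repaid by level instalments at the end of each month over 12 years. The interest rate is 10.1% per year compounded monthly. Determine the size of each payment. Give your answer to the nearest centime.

CHF 24,017.25

Level ordinary annuity; solve PV = PMT × [(1 − (1+r)^−n)/r] for PMT.
Periodic rate r = 0.101/12 per month; n is counted in months.
With n = 144: PMT = 2,000,000 / ([(1 − (1+r)^−n)/r]) = CHF 24,017.25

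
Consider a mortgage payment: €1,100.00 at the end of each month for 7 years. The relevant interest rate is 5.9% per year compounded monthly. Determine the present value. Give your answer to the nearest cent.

€75,546.01

This is an ordinary annuity: 84 payments of €1,100.00 at the end of each month.
Periodic rate r = 0.059/12 per month; n is counted in months.
PV = PMT × [(1 − (1+r)^−n)/r] = 1,100 × [1 − (1+r)^−84] / r = €75,546.01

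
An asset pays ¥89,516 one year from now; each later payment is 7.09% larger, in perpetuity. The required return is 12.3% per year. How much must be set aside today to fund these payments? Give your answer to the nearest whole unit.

Periodic rate r = 0.123 per year.
Growing perpetuity (Gordon): PV = PMT₁ / (r − g) = 89,516 / (r − 0.0709) = ¥1,718,157.

¥1,718,157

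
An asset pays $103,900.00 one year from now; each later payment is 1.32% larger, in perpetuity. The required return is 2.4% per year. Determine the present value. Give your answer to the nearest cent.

$9,620,370.37

Periodic rate r = 0.024 per year.
Growing perpetuity (Gordon): PV = PMT₁ / (r − g) = 103,900 / (r − 0.0132) = $9,620,370.37.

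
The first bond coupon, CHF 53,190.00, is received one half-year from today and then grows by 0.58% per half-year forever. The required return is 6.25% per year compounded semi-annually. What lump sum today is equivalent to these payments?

CHF 2,089,980.35

Periodic rate r = 0.0625/2 per half-year.
Growing perpetuity (Gordon): PV = PMT₁ / (r − g) = 53,190 / (r − 0.0058) = CHF 2,089,980.35.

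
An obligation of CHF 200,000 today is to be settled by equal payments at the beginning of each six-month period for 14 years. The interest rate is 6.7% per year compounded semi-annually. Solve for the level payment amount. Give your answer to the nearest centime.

CHF 10,759.38

Level annuity due; solve PV = PMT × [(1 − (1+r)^−n)/r] × (1+r) for PMT.
Periodic rate r = 0.067/2 per half-year; n is counted in half-years.
With n = 28: PMT = 200,000 / ([(1 − (1+r)^−n)/r] × (1+r)) = CHF 10,759.38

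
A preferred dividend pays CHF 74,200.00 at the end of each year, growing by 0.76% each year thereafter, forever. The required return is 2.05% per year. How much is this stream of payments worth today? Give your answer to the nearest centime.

CHF 5,751,937.98

Periodic rate r = 0.0205 per year.
Growing perpetuity (Gordon): PV = PMT₁ / (r − g) = 74,200 / (r − 0.0076) = CHF 5,751,937.98.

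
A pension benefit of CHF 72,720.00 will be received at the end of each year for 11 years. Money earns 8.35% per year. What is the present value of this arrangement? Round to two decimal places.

CHF 510,444.64

This is an ordinary annuity: 11 payments of CHF 72,720.00 at the end of each year.
Periodic rate r = 0.0835 per year.
PV = PMT × [(1 − (1+r)^−n)/r] = 72,720 × [1 − (1+r)^−11] / r = CHF 510,444.64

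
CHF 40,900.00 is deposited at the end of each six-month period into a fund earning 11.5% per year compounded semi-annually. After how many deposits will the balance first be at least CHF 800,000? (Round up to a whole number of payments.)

Periodic rate r = 0.115/2 per half-year; n is counted in half-years.
Ordinary annuity FV: 800,000 = 40,900 × [((1+r)^n − 1)/r].
(1+r)^n = 1 + 800,000 × r / 40,900, so n = ln(1 + 800,000·r/40,900) / ln(1+r) = 13.48.
Round up to a whole number of payments: n = 14.

14 payments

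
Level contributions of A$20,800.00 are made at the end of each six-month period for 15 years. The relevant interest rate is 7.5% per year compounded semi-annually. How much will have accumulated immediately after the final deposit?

This is an ordinary annuity: 30 deposits of A$20,800.00 at the end of each six-month period.
Periodic rate r = 0.075/2 per half-year; n is counted in half-years.
FV = PMT × [((1+r)^n − 1)/r] = 20,800 × [(1+r)^30 − 1] / r = A$1,119,024.13

A$1,119,024.13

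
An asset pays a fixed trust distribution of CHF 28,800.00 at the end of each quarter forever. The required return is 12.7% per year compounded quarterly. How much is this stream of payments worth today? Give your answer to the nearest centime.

CHF 907,086.61

Periodic rate r = 0.127/4 per quarter.
Level perpetuity: PV = PMT / r = 28,800 / (0.127/4) = CHF 907,086.61.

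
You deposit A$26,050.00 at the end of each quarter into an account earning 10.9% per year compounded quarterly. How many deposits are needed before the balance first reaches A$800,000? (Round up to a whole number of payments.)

23 payments

Periodic rate r = 0.109/4 per quarter; n is counted in quarters.
Ordinary annuity FV: 800,000 = 26,050 × [((1+r)^n − 1)/r].
(1+r)^n = 1 + 800,000 × r / 26,050, so n = ln(1 + 800,000·r/26,050) / ln(1+r) = 22.62.
Round up to a whole number of payments: n = 23.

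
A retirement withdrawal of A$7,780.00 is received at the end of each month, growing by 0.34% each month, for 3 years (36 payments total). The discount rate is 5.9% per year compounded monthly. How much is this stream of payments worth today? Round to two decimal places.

A$271,472.81

Periodic rate r = 0.059/12 per month; n is counted in months.
Growing ordinary annuity: PV = PMT₁ × [1 − ((1+g)/(1+r))^n] / (r − g) = 7,780 × [1 − ((1+0.0034)/(1+r))^36] / (r − 0.0034) = A$271,472.81.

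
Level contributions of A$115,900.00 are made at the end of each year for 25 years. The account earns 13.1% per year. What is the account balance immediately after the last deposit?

A$18,318,628.94

This is an ordinary annuity: 25 deposits of A$115,900.00 at the end of each year.
Periodic rate r = 0.131 per year.
FV = PMT × [((1+r)^n − 1)/r] = 115,900 × [(1+r)^25 − 1] / r = A$18,318,628.94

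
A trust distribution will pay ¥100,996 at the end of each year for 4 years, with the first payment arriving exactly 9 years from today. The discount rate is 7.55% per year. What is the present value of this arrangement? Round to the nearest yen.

Ordinary annuity of 4 payments, first payment at period 9.
Periodic rate r = 0.0755 per year.
The ordinary-annuity PV formula values the stream one period before the first payment (period 8); discount that back 8 periods:
PV₀ = 100,996 × [1 − (1+r)^−4] / r × (1+r)^−8 = ¥188,752

¥188,752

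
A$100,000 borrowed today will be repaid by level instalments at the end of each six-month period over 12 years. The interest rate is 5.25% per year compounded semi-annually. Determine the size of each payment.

Level ordinary annuity; solve PV = PMT × [(1 − (1+r)^−n)/r] for PMT.
Periodic rate r = 0.0525/2 per half-year; n is counted in half-years.
With n = 24: PMT = 100,000 / ([(1 − (1+r)^−n)/r]) = A$5,668.78

A$5,668.78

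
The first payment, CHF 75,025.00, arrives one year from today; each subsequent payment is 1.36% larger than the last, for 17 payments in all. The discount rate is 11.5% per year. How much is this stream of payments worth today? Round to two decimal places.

CHF 593,597.17

Periodic rate r = 0.115 per year.
Growing ordinary annuity: PV = PMT₁ × [1 − ((1+g)/(1+r))^n] / (r − g) = 75,025 × [1 − ((1+0.0136)/(1+r))^17] / (r − 0.0136) = CHF 593,597.17.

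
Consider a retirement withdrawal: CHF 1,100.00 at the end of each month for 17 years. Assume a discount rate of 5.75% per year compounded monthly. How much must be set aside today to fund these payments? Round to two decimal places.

CHF 142,989.30

This is an ordinary annuity: 204 payments of CHF 1,100.00 at the end of each month.
Periodic rate r = 0.0575/12 per month; n is counted in months.
PV = PMT × [(1 − (1+r)^−n)/r] = 1,100 × [1 − (1+r)^−204] / r = CHF 142,989.30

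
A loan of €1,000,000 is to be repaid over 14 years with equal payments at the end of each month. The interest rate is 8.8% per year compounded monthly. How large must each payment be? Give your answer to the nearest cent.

€10,372.80

Level ordinary annuity; solve PV = PMT × [(1 − (1+r)^−n)/r] for PMT.
Periodic rate r = 0.088/12 per month; n is counted in months.
With n = 168: PMT = 1,000,000 / ([(1 − (1+r)^−n)/r]) = €10,372.80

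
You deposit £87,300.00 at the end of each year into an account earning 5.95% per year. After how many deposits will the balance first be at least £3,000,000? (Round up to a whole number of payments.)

Periodic rate r = 0.0595 per year.
Ordinary annuity FV: 3,000,000 = 87,300 × [((1+r)^n − 1)/r].
(1+r)^n = 1 + 3,000,000 × r / 87,300, so n = ln(1 + 3,000,000·r/87,300) / ln(1+r) = 19.26.
Round up to a whole number of payments: n = 20.

20 payments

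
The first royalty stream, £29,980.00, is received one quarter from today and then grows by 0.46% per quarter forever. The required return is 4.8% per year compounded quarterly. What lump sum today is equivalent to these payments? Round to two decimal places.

Periodic rate r = 0.048/4 per quarter.
Growing perpetuity (Gordon): PV = PMT₁ / (r − g) = 29,980 / (r − 0.0046) = £4,051,351.35.

£4,051,351.35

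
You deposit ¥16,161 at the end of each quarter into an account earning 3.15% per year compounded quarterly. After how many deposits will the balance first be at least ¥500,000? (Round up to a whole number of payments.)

Periodic rate r = 0.0315/4 per quarter; n is counted in quarters.
Ordinary annuity FV: 500,000 = 16,161 × [((1+r)^n − 1)/r].
(1+r)^n = 1 + 500,000 × r / 16,161, so n = ln(1 + 500,000·r/16,161) / ln(1+r) = 27.80.
Round up to a whole number of payments: n = 28.

28 payments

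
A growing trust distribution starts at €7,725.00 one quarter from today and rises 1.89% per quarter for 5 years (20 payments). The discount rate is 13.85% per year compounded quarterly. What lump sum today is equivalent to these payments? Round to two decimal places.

€129,613.25

Periodic rate r = 0.1385/4 per quarter; n is counted in quarters.
Growing ordinary annuity: PV = PMT₁ × [1 − ((1+g)/(1+r))^n] / (r − g) = 7,725 × [1 − ((1+0.0189)/(1+r))^20] / (r − 0.0189) = €129,613.25.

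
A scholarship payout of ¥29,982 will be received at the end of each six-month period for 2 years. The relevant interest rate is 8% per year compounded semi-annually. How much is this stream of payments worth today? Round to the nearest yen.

¥108,832

This is an ordinary annuity: 4 payments of ¥29,982 at the end of each six-month period.
Periodic rate r = 0.08/2 per half-year; n is counted in half-years.
PV = PMT × [(1 − (1+r)^−n)/r] = 29,982 × [1 − (1+r)^−4] / r = ¥108,832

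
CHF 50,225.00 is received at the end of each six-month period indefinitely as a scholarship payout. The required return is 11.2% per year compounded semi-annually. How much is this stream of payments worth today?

CHF 896,875.00

Periodic rate r = 0.112/2 per half-year.
Level perpetuity: PV = PMT / r = 50,225 / (0.112/2) = CHF 896,875.00.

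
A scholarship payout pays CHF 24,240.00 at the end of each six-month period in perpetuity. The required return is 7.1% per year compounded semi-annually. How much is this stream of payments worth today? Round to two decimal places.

Periodic rate r = 0.071/2 per half-year.
Level perpetuity: PV = PMT / r = 24,240 / (0.071/2) = CHF 682,816.90.

CHF 682,816.90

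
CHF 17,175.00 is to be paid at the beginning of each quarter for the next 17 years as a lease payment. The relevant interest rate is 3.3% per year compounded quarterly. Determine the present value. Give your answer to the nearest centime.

CHF 898,467.81

This is an annuity due: 68 payments of CHF 17,175.00 at the beginning of each quarter.
Periodic rate r = 0.033/4 per quarter; n is counted in quarters.
PV = PMT × [(1 − (1+r)^−n)/r] × (1+r) = 17,175 × [1 − (1+r)^−68] / r × (1+r) = CHF 898,467.81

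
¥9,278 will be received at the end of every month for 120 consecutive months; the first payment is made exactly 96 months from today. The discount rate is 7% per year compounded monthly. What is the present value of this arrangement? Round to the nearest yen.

Ordinary annuity of 120 payments, first payment at period 96.
Periodic rate r = 0.07/12 per month; n is counted in months.
The ordinary-annuity PV formula values the stream one period before the first payment (period 95); discount that back 95 periods:
PV₀ = 9,278 × [1 − (1+r)^−120] / r × (1+r)^−95 = ¥459,852

¥459,852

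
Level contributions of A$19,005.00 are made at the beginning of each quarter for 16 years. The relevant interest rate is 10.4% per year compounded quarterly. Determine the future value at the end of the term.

A$3,126,829.71

This is an annuity due: 64 deposits of A$19,005.00 at the beginning of each quarter.
Periodic rate r = 0.104/4 per quarter; n is counted in quarters.
FV = PMT × [((1+r)^n − 1)/r] × (1+r) = 19,005 × [(1+r)^64 − 1] / r × (1+r) = A$3,126,829.71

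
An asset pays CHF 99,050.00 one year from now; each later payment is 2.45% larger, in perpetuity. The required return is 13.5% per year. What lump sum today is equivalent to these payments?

CHF 896,380.09

Periodic rate r = 0.135 per year.
Growing perpetuity (Gordon): PV = PMT₁ / (r − g) = 99,050 / (r − 0.0245) = CHF 896,380.09.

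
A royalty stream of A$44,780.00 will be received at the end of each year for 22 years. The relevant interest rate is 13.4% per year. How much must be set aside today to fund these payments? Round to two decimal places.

A$313,165.91

This is an ordinary annuity: 22 payments of A$44,780.00 at the end of each year.
Periodic rate r = 0.134 per year.
PV = PMT × [(1 − (1+r)^−n)/r] = 44,780 × [1 − (1+r)^−22] / r = A$313,165.91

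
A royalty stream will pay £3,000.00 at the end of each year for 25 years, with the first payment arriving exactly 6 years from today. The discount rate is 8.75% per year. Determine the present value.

Ordinary annuity of 25 payments, first payment at period 6.
Periodic rate r = 0.0875 per year.
The ordinary-annuity PV formula values the stream one period before the first payment (period 5); discount that back 5 periods:
PV₀ = 3,000 × [1 − (1+r)^−25] / r × (1+r)^−5 = £19,772.23

£19,772.23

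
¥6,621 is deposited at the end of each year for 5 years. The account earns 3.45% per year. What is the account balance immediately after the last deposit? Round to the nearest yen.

¥35,469

This is an ordinary annuity: 5 deposits of ¥6,621 at the end of each year.
Periodic rate r = 0.0345 per year.
FV = PMT × [((1+r)^n − 1)/r] = 6,621 × [(1+r)^5 − 1] / r = ¥35,469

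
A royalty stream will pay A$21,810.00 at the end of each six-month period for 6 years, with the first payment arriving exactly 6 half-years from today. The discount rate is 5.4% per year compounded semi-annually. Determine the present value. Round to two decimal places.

A$193,469.25

Ordinary annuity of 12 payments, first payment at period 6.
Periodic rate r = 0.054/2 per half-year; n is counted in half-years.
The ordinary-annuity PV formula values the stream one period before the first payment (period 5); discount that back 5 periods:
PV₀ = 21,810 × [1 − (1+r)^−12] / r × (1+r)^−5 = A$193,469.25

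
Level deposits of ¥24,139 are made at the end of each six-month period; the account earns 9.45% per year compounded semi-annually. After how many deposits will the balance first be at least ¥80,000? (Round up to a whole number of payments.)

4 payments

Periodic rate r = 0.0945/2 per half-year; n is counted in half-years.
Ordinary annuity FV: 80,000 = 24,139 × [((1+r)^n − 1)/r].
(1+r)^n = 1 + 80,000 × r / 24,139, so n = ln(1 + 80,000·r/24,139) / ln(1+r) = 3.15.
Round up to a whole number of payments: n = 4.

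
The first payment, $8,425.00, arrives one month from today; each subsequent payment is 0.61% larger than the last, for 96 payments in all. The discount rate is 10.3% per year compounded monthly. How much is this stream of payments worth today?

Periodic rate r = 0.103/12 per month; n is counted in months.
Growing ordinary annuity: PV = PMT₁ × [1 − ((1+g)/(1+r))^n] / (r − g) = 8,425 × [1 − ((1+0.0061)/(1+r))^96] / (r − 0.0061) = $714,968.61.

$714,968.61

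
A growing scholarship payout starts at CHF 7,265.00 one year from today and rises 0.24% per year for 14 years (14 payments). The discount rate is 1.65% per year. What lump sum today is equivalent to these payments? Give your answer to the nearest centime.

Periodic rate r = 0.0165 per year.
Growing ordinary annuity: PV = PMT₁ × [1 − ((1+g)/(1+r))^n] / (r − g) = 7,265 × [1 − ((1+0.0024)/(1+r))^14] / (r − 0.0024) = CHF 91,519.45.

CHF 91,519.45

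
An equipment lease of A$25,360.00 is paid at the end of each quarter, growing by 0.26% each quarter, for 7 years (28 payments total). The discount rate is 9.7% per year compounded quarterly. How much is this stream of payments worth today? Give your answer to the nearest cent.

Periodic rate r = 0.097/4 per quarter; n is counted in quarters.
Growing ordinary annuity: PV = PMT₁ × [1 − ((1+g)/(1+r))^n] / (r − g) = 25,360 × [1 − ((1+0.0026)/(1+r))^28] / (r − 0.0026) = A$527,342.04.

A$527,342.04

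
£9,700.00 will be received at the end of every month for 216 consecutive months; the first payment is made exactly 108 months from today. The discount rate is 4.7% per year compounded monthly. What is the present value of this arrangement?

Ordinary annuity of 216 payments, first payment at period 108.
Periodic rate r = 0.047/12 per month; n is counted in months.
The ordinary-annuity PV formula values the stream one period before the first payment (period 107); discount that back 107 periods:
PV₀ = 9,700 × [1 − (1+r)^−216] / r × (1+r)^−107 = £929,401.85

£929,401.85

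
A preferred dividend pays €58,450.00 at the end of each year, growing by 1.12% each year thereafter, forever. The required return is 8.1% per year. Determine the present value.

€837,392.55

Periodic rate r = 0.081 per year.
Growing perpetuity (Gordon): PV = PMT₁ / (r − g) = 58,450 / (r − 0.0112) = €837,392.55.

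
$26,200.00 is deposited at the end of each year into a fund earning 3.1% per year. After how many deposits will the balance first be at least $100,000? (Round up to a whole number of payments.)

Periodic rate r = 0.031 per year.
Ordinary annuity FV: 100,000 = 26,200 × [((1+r)^n − 1)/r].
(1+r)^n = 1 + 100,000 × r / 26,200, so n = ln(1 + 100,000·r/26,200) / ln(1+r) = 3.66.
Round up to a whole number of payments: n = 4.

4 payments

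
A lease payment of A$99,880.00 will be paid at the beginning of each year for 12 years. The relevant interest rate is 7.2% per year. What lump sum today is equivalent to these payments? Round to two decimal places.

A$841,442.94

This is an annuity due: 12 payments of A$99,880.00 at the beginning of each year.
Periodic rate r = 0.072 per year.
PV = PMT × [(1 − (1+r)^−n)/r] × (1+r) = 99,880 × [1 − (1+r)^−12] / r × (1+r) = A$841,442.94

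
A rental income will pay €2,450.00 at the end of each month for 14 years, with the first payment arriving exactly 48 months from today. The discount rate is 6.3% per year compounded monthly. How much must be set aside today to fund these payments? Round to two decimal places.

€213,475.17

Ordinary annuity of 168 payments, first payment at period 48.
Periodic rate r = 0.063/12 per month; n is counted in months.
The ordinary-annuity PV formula values the stream one period before the first payment (period 47); discount that back 47 periods:
PV₀ = 2,450 × [1 − (1+r)^−168] / r × (1+r)^−47 = €213,475.17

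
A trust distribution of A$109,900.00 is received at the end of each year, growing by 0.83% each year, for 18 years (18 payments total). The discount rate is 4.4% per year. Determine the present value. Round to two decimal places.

Periodic rate r = 0.044 per year.
Growing ordinary annuity: PV = PMT₁ × [1 − ((1+g)/(1+r))^n] / (r − g) = 109,900 × [1 − ((1+0.0083)/(1+r))^18] / (r − 0.0083) = A$1,432,785.78.

A$1,432,785.78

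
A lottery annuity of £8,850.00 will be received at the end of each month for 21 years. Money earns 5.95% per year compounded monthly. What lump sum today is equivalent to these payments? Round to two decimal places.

This is an ordinary annuity: 252 payments of £8,850.00 at the end of each month.
Periodic rate r = 0.0595/12 per month; n is counted in months.
PV = PMT × [(1 − (1+r)^−n)/r] = 8,850 × [1 − (1+r)^−252] / r = £1,271,661.14

£1,271,661.14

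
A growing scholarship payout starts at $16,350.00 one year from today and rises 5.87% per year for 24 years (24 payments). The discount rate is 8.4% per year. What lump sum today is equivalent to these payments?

Periodic rate r = 0.084 per year.
Growing ordinary annuity: PV = PMT₁ × [1 − ((1+g)/(1+r))^n] / (r − g) = 16,350 × [1 − ((1+0.0587)/(1+r))^24] / (r − 0.0587) = $279,601.23.

$279,601.23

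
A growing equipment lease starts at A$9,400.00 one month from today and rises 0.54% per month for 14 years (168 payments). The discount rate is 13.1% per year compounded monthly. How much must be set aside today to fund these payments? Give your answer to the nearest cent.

Periodic rate r = 0.131/12 per month; n is counted in months.
Growing ordinary annuity: PV = PMT₁ × [1 − ((1+g)/(1+r))^n] / (r − g) = 9,400 × [1 − ((1+0.0054)/(1+r))^168] / (r − 0.0054) = A$1,024,406.03.

A$1,024,406.03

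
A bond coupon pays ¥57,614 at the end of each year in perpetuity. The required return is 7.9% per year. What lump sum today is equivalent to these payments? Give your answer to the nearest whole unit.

¥729,291

Periodic rate r = 0.079 per year.
Level perpetuity: PV = PMT / r = 57,614 / (0.079) = ¥729,291.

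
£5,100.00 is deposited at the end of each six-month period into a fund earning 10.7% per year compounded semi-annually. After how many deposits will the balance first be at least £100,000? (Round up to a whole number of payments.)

14 payments

Periodic rate r = 0.107/2 per half-year; n is counted in half-years.
Ordinary annuity FV: 100,000 = 5,100 × [((1+r)^n − 1)/r].
(1+r)^n = 1 + 100,000 × r / 5,100, so n = ln(1 + 100,000·r/5,100) / ln(1+r) = 13.76.
Round up to a whole number of payments: n = 14.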